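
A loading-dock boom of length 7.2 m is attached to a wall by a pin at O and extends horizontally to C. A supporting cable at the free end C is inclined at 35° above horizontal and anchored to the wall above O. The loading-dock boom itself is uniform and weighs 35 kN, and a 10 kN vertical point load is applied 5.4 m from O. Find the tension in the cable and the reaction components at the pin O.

ΣM about O: T·sin35°·7.2 − 35·3.6 − 10·5.4 = 0 → T = 180/(7.2·0.573576) = 43.5862 ≈ 43.59 kN.
ΣF_x = 0: O_x − T·cos35° = 0 → O_x = 43.5862 × 0.819152 = 35.70 kN.
ΣF_y = 0: O_y + T·sin35° − 35 − 10 = 0 → O_y = 45 − 43.5862 × 0.573576 = 20.00 kN.

T = 43.59 kN, O_x = 35.70 kN, O_y = 20.00 kN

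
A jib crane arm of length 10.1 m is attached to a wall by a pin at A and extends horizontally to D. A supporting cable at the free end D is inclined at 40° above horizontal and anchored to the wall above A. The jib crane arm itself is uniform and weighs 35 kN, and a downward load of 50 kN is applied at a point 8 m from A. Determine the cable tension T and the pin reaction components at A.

T = 88.84 kN, A_x = 68.05 kN, A_y = 27.90 kN

ΣM about A: T·sin40°·10.1 − 35·5.05 − 50·8 = 0 → T = 576.75/(10.1·0.642788) = 88.8379 ≈ 88.84 kN.
ΣF_x = 0: A_x − T·cos40° = 0 → A_x = 88.8379 × 0.766044 = 68.05 kN.
ΣF_y = 0: A_y + T·sin40° − 35 − 50 = 0 → A_y = 85 − 88.8379 × 0.642788 = 27.90 kN.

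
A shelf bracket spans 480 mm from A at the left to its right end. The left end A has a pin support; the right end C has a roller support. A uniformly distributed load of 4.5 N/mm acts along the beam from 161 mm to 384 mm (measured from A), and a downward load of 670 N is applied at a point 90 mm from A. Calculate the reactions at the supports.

Resultant of the distributed load: 4.5 × 223 = 1003.5 N at 272.5 mm from A.
ΣM about A: C_y·480 − (4.5·223)·272.5 − 670·90 = 0 → C_y = 333753.75/480 = 695.32 ≈ 695.3 N.
ΣF_y = 0: A_y + 695.32 − 4.5·223 − 670 = 0 → A_y = 978.2 N.
ΣF_x = 0: no horizontal applied forces, so A_x = 0.

A_x = 0, A_y = 978.2 N, C_y = 695.3 N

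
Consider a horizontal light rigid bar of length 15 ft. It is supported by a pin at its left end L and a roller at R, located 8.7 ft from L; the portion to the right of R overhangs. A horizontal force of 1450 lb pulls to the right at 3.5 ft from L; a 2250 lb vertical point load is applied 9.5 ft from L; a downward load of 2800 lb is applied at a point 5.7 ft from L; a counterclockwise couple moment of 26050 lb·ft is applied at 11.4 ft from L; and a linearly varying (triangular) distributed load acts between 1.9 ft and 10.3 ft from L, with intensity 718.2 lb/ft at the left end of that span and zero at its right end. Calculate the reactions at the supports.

L_x = -1450 lb, L_y = 5140 lb, R_y = 2927 lb

Resultant of the triangular load: ½ × 718.2 × 8.4 = 3016.44 lb, acting at 4.7 ft from L (one-third of the span from the peak).
Moments about L: R_y·8.7 − 2250·9.5 − 2800·5.7 + 26050 − (½·718.2·8.4)·4.7 = 0 → R_y = 25462.268/8.7 = 2926.7 ≈ 2927 lb.
ΣF_y = 0: L_y + 2926.7 − 2250 − 2800 − ½·718.2·8.4 = 0 → L_y = 5140 lb.
ΣF_x = 0: L_x + 1450 = 0 → L_x = -1450 lb.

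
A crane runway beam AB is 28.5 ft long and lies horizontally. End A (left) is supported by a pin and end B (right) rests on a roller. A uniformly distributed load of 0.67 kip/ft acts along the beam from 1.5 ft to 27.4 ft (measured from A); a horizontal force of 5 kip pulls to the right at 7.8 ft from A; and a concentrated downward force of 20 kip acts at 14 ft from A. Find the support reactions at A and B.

Resultant of the distributed load: 0.67 × 25.9 = 17.353 kip at 14.45 ft from A.
Taking moments about A: B_y·28.5 − (0.67·25.9)·14.45 − 20·14 = 0 → B_y = 530.75085/28.5 = 18.6228 ≈ 18.62 kip.
ΣF_y = 0: A_y + 18.6228 − 0.67·25.9 − 20 = 0 → A_y = 18.73 kip.
ΣF_x = 0: A_x + 5 = 0 → A_x = -5.000 kip.

A_x = -5.000 kip, A_y = 18.73 kip, B_y = 18.62 kip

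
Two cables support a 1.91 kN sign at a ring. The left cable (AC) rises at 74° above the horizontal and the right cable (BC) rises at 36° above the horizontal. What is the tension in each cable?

T_AC = 1.644 kN, T_BC = 0.5603 kN

ΣF_x = 0: −T_AC·cos74° + T_BC·cos36° = 0 → T_BC = 0.340707·T_AC.
ΣF_y = 0: T_AC·sin74° + T_BC·sin36° = 1.91.
Substitute: T_AC·(0.961262 + 0.340707·0.587785) = 1.91 → T_AC = 1.64439 ≈ 1.644 kN.
Then T_BC = 0.340707 × 1.64439 = 0.5603 kN.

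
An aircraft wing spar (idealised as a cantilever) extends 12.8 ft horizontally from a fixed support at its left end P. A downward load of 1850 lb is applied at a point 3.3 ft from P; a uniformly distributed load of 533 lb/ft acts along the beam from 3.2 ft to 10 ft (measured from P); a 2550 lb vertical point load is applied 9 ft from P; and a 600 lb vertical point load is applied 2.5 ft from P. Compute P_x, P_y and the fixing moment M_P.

P_x = 0, P_y = 8624 lb, M_P = 54480 lb·ft

Resultant of the distributed load: 533 × 6.8 = 3624.4 lb at 6.6 ft from P.
ΣF_x = 0: P_x = 0.
ΣF_y = 0: P_y − 1850 − 533·6.8 − 2550 − 600 = 0 → P_y = 8624 lb.
ΣM about P: M_P − 1850·3.3 − (533·6.8)·6.6 − 2550·9 − 600·2.5 = 0 → M_P = 54480 lb·ft.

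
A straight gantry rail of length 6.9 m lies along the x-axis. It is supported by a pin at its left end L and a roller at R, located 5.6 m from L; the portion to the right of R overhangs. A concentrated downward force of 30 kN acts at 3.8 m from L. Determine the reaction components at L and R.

ΣM about L: R_y·5.6 − 30·3.8 = 0 → R_y = 114/5.6 = 20.3571 ≈ 20.36 kN.
ΣF_y = 0: L_y + 20.3571 − 30 = 0 → L_y = 9.643 kN.
ΣF_x = 0: no horizontal applied forces, so L_x = 0.

L_x = 0, L_y = 9.643 kN, R_y = 20.36 kN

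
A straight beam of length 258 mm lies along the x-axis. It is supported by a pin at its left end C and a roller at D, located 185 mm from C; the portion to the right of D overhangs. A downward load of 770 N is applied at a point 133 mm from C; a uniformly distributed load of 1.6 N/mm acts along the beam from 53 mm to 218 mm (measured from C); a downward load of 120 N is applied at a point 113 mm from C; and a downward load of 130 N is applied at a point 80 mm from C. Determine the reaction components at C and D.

C_x = 0, C_y = 407.6 N, D_y = 876.4 N

Resultant of the distributed load: 1.6 × 165 = 264 N at 135.5 mm from C.
Moments about C: D_y·185 − 770·133 − (1.6·165)·135.5 − 120·113 − 130·80 = 0 → D_y = 162142/185 = 876.443 ≈ 876.4 N.
ΣF_y = 0: C_y + 876.443 − 770 − 1.6·165 − 120 − 130 = 0 → C_y = 407.6 N.
ΣF_x = 0: no horizontal applied forces, so C_x = 0.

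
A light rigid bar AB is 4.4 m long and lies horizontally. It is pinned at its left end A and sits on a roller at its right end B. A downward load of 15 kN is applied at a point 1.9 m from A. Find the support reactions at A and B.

A_x = 0, A_y = 8.523 kN, B_y = 6.477 kN

Moments about A: B_y·4.4 − 15·1.9 = 0 → B_y = 28.5/4.4 = 6.47727 ≈ 6.477 kN.
ΣF_y = 0: A_y + 6.47727 − 15 = 0 → A_y = 8.523 kN.
ΣF_x = 0: no horizontal applied forces, so A_x = 0.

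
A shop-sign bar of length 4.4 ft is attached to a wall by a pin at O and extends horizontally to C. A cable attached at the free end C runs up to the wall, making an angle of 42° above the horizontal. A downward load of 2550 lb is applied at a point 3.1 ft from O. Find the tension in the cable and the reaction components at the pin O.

T = 2685 lb, O_x = 1995 lb, O_y = 753.4 lb

ΣM about O: T·sin42°·4.4 − 2550·3.1 = 0 → T = 7905/(4.4·0.669131) = 2684.96 ≈ 2685 lb.
ΣF_x = 0: O_x − T·cos42° = 0 → O_x = 2684.96 × 0.743145 = 1995 lb.
ΣF_y = 0: O_y + T·sin42° − 2550 = 0 → O_y = 2550 − 2684.96 × 0.669131 = 753.4 lb.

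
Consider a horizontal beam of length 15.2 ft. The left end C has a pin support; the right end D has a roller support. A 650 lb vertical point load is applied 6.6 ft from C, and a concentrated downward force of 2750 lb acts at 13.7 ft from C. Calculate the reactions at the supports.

ΣM about C: D_y·15.2 − 650·6.6 − 2750·13.7 = 0 → D_y = 41965/15.2 = 2760.86 ≈ 2761 lb.
ΣF_y = 0: C_y + 2760.86 − 650 − 2750 = 0 → C_y = 639.1 lb.
ΣF_x = 0: no horizontal applied forces, so C_x = 0.

C_x = 0, C_y = 639.1 lb, D_y = 2761 lb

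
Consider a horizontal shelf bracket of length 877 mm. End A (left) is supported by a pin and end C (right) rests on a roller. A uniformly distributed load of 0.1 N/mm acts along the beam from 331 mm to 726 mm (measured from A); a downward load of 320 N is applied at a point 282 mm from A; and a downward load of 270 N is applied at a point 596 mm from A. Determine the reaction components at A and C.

Resultant of the distributed load: 0.1 × 395 = 39.5 N at 528.5 mm from A.
Taking moments about A: C_y·877 − (0.1·395)·528.5 − 320·282 − 270·596 = 0 → C_y = 272035.75/877 = 310.189 ≈ 310.2 N.
ΣF_y = 0: A_y + 310.189 − 0.1·395 − 320 − 270 = 0 → A_y = 319.3 N.
ΣF_x = 0: no horizontal applied forces, so A_x = 0.

A_x = 0, A_y = 319.3 N, C_y = 310.2 N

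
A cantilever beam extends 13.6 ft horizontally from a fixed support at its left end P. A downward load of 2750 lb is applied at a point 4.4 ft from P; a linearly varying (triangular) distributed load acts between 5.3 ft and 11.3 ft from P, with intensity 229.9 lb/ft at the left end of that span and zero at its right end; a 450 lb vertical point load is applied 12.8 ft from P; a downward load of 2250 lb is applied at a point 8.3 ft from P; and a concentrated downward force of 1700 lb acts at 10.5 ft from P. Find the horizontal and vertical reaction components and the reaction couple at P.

Resultant of the triangular load: ½ × 229.9 × 6 = 689.7 lb, acting at 7.3 ft from P (one-third of the span from the peak).
ΣF_x = 0: P_x = 0.
ΣF_y = 0: P_y − 2750 − ½·229.9·6 − 450 − 2250 − 1700 = 0 → P_y = 7840 lb.
ΣM about P: M_P − 2750·4.4 − (½·229.9·6)·7.3 − 450·12.8 − 2250·8.3 − 1700·10.5 = 0 → M_P = 59420 lb·ft.

P_x = 0, P_y = 7840 lb, M_P = 59420 lb·ft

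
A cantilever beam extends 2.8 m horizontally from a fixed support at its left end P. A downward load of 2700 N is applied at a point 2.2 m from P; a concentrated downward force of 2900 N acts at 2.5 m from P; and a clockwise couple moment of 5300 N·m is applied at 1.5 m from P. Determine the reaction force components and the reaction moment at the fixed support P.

ΣF_x = 0: P_x = 0.
ΣF_y = 0: P_y − 2700 − 2900 = 0 → P_y = 5600 N.
ΣM about P: M_P − 2700·2.2 − 2900·2.5 − 5300 = 0 → M_P = 18490 N·m.

P_x = 0, P_y = 5600 N, M_P = 18490 N·m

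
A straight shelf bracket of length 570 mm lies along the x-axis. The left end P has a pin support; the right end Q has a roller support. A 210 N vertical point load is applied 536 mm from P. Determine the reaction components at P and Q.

P_x = 0, P_y = 12.53 N, Q_y = 197.5 N

Moments about P: Q_y·570 − 210·536 = 0 → Q_y = 112560/570 = 197.474 ≈ 197.5 N.
ΣF_y = 0: P_y + 197.474 − 210 = 0 → P_y = 12.53 N.
ΣF_x = 0: no horizontal applied forces, so P_x = 0.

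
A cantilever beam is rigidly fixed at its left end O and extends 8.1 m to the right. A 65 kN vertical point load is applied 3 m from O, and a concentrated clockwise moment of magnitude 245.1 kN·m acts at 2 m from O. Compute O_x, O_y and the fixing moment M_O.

ΣF_x = 0: O_x = 0.
ΣF_y = 0: O_y − 65 = 0 → O_y = 65.00 kN.
ΣM about O: M_O − 65·3 − 245.1 = 0 → M_O = 440.1 kN·m.

O_x = 0, O_y = 65.00 kN, M_O = 440.1 kN·m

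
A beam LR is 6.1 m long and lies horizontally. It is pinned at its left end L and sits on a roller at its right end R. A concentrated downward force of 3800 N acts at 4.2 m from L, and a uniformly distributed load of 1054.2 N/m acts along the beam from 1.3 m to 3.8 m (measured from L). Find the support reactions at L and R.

Resultant of the distributed load: 1054.2 × 2.5 = 2635.5 N at 2.55 m from L.
Moments about L: R_y·6.1 − 3800·4.2 − (1054.2·2.5)·2.55 = 0 → R_y = 22680.525/6.1 = 3718.12 ≈ 3718 N.
ΣF_y = 0: L_y + 3718.12 − 3800 − 1054.2·2.5 = 0 → L_y = 2717 N.
ΣF_x = 0: no horizontal applied forces, so L_x = 0.

L_x = 0, L_y = 2717 N, R_y = 3718 N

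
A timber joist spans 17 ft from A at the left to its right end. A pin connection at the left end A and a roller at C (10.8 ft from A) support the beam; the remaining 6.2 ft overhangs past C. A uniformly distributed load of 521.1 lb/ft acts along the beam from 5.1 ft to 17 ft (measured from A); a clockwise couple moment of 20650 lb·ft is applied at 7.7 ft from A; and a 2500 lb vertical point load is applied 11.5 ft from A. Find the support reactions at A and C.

A_x = 0, A_y = -2218 lb, C_y = 10920 lb

Resultant of the distributed load: 521.1 × 11.9 = 6201.09 lb at 11.05 ft from A.
Taking moments about A: C_y·10.8 − (521.1·11.9)·11.05 − 20650 − 2500·11.5 = 0 → C_y = 117922/10.8 = 10918.7 ≈ 10920 lb.
ΣF_y = 0: A_y + 10918.7 − 521.1·11.9 − 2500 = 0 → A_y = -2218 lb.
ΣF_x = 0: no horizontal applied forces, so A_x = 0.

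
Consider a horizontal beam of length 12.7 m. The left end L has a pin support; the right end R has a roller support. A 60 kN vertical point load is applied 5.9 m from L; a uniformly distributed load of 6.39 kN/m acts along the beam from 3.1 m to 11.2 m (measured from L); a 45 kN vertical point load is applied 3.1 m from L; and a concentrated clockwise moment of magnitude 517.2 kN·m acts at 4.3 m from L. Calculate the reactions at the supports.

L_x = 0, L_y = 48.04 kN, R_y = 108.7 kN

Resultant of the distributed load: 6.39 × 8.1 = 51.759 kN at 7.15 m from L.
ΣM about L: R_y·12.7 − 60·5.9 − (6.39·8.1)·7.15 − 45·3.1 − 517.2 = 0 → R_y = 1380.77685/12.7 = 108.723 ≈ 108.7 kN.
ΣF_y = 0: L_y + 108.723 − 60 − 6.39·8.1 − 45 = 0 → L_y = 48.04 kN.
ΣF_x = 0: no horizontal applied forces, so L_x = 0.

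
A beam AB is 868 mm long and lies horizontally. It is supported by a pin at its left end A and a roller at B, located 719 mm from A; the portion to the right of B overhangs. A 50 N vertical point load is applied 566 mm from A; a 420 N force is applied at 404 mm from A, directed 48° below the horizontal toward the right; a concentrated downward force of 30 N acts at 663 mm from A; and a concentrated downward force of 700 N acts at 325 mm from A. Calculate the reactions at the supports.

ΣM about A: B_y·719 − 50·566 − 420·sin48°·404 − 30·663 − 700·325 = 0 → B_y = 401787/719 = 558.814 ≈ 558.8 N.
ΣF_y = 0: A_y + 558.814 − 50 − 420·sin48° − 30 − 700 = 0 → A_y = 533.3 N.
ΣF_x = 0: A_x + 420·cos48° = 0 → A_x = -281.0 N.

A_x = -281.0 N, A_y = 533.3 N, B_y = 558.8 N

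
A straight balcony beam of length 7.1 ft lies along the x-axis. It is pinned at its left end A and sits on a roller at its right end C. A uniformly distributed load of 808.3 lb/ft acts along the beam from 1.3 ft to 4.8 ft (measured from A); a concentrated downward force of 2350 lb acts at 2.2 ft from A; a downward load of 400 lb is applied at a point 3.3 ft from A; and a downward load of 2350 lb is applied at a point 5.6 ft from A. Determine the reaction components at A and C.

A_x = 0, A_y = 3946 lb, C_y = 3983 lb

Resultant of the distributed load: 808.3 × 3.5 = 2829.05 lb at 3.05 ft from A.
Taking moments about A: C_y·7.1 − (808.3·3.5)·3.05 − 2350·2.2 − 400·3.3 − 2350·5.6 = 0 → C_y = 28278.6025/7.1 = 3982.9 ≈ 3983 lb.
ΣF_y = 0: A_y + 3982.9 − 808.3·3.5 − 2350 − 400 − 2350 = 0 → A_y = 3946 lb.
ΣF_x = 0: no horizontal applied forces, so A_x = 0.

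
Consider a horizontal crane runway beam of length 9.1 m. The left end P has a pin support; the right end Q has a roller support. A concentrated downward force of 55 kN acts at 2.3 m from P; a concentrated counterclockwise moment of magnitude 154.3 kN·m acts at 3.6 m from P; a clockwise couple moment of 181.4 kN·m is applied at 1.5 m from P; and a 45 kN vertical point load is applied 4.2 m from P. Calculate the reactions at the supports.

P_x = 0, P_y = 62.35 kN, Q_y = 37.65 kN

Moments about P: Q_y·9.1 − 55·2.3 + 154.3 − 181.4 − 45·4.2 = 0 → Q_y = 342.6/9.1 = 37.6484 ≈ 37.65 kN.
ΣF_y = 0: P_y + 37.6484 − 55 − 45 = 0 → P_y = 62.35 kN.
ΣF_x = 0: no horizontal applied forces, so P_x = 0.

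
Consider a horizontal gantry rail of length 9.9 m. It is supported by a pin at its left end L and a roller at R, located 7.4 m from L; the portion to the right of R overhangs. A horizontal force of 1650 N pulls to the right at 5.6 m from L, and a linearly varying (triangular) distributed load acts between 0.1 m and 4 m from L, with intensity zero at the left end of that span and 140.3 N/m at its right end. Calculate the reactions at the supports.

Resultant of the triangular load: ½ × 140.3 × 3.9 = 273.585 N, acting at 2.7 m from L (one-third of the span from the peak).
Taking moments about L: R_y·7.4 − (½·140.3·3.9)·2.7 = 0 → R_y = 738.6795/7.4 = 99.8216 ≈ 99.82 N.
ΣF_y = 0: L_y + 99.8216 − ½·140.3·3.9 = 0 → L_y = 173.8 N.
ΣF_x = 0: L_x + 1650 = 0 → L_x = -1650 N.

L_x = -1650 N, L_y = 173.8 N, R_y = 99.82 N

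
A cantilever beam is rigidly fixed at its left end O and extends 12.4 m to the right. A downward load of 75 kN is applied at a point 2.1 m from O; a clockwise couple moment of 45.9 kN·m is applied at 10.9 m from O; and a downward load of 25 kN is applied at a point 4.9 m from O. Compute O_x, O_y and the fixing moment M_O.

ΣF_x = 0: O_x = 0.
ΣF_y = 0: O_y − 75 − 25 = 0 → O_y = 100.0 kN.
ΣM about O: M_O − 75·2.1 − 45.9 − 25·4.9 = 0 → M_O = 325.9 kN·m.

O_x = 0, O_y = 100.0 kN, M_O = 325.9 kN·m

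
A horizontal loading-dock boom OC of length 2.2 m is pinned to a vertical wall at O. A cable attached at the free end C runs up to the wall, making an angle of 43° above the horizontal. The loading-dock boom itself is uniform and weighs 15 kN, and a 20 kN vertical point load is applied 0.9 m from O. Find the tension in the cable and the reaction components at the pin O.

ΣM about O: T·sin43°·2.2 − 15·1.1 − 20·0.9 = 0 → T = 34.5/(2.2·0.681998) = 22.9939 ≈ 22.99 kN.
ΣF_x = 0: O_x − T·cos43° = 0 → O_x = 22.9939 × 0.731354 = 16.82 kN.
ΣF_y = 0: O_y + T·sin43° − 15 − 20 = 0 → O_y = 35 − 22.9939 × 0.681998 = 19.32 kN.

T = 22.99 kN, O_x = 16.82 kN, O_y = 19.32 kN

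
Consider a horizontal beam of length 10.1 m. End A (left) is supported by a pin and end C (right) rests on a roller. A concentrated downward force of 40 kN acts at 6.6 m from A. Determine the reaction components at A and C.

ΣM about A: C_y·10.1 − 40·6.6 = 0 → C_y = 264/10.1 = 26.1386 ≈ 26.14 kN.
ΣF_y = 0: A_y + 26.1386 − 40 = 0 → A_y = 13.86 kN.
ΣF_x = 0: no horizontal applied forces, so A_x = 0.

A_x = 0, A_y = 13.86 kN, C_y = 26.14 kN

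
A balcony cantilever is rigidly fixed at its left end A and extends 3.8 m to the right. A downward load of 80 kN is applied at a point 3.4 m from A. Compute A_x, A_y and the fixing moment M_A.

A_x = 0, A_y = 80.00 kN, M_A = 272.0 kN·m

ΣF_x = 0: A_x = 0.
ΣF_y = 0: A_y − 80 = 0 → A_y = 80.00 kN.
ΣM about A: M_A − 80·3.4 = 0 → M_A = 272.0 kN·m.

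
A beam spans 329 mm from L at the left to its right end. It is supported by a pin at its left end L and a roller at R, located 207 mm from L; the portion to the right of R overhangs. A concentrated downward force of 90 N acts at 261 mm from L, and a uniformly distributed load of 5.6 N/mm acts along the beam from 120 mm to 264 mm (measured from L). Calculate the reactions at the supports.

Resultant of the distributed load: 5.6 × 144 = 806.4 N at 192 mm from L.
Moments about L: R_y·207 − 90·261 − (5.6·144)·192 = 0 → R_y = 178318.8/207 = 861.443 ≈ 861.4 N.
ΣF_y = 0: L_y + 861.443 − 90 − 5.6·144 = 0 → L_y = 34.96 N.
ΣF_x = 0: no horizontal applied forces, so L_x = 0.

L_x = 0, L_y = 34.96 N, R_y = 861.4 N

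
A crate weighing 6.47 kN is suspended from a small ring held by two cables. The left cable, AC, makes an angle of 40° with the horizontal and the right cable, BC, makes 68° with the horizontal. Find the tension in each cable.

T_AC = 2.548 kN, T_BC = 5.211 kN

ΣF_x = 0: −T_AC·cos40° + T_BC·cos68° = 0 → T_BC = 2.04493·T_AC.
ΣF_y = 0: T_AC·sin40° + T_BC·sin68° = 6.47.
Substitute: T_AC·(0.642788 + 2.04493·0.927184) = 6.47 → T_AC = 2.54843 ≈ 2.548 kN.
Then T_BC = 2.04493 × 2.54843 = 5.211 kN.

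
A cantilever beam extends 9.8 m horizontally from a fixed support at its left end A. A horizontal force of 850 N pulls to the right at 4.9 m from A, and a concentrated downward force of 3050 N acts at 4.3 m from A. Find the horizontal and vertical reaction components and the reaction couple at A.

ΣF_x = 0: A_x + 850 = 0 → A_x = -850.0 N.
ΣF_y = 0: A_y − 3050 = 0 → A_y = 3050 N.
ΣM about A: M_A − 3050·4.3 = 0 → M_A = 13120 N·m.

A_x = -850.0 N, A_y = 3050 N, M_A = 13120 N·m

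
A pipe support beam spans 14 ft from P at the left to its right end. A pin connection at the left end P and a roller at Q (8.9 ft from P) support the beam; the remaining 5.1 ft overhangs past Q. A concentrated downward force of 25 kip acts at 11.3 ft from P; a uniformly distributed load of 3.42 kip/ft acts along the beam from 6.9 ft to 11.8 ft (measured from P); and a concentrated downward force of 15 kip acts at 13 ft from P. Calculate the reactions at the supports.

P_x = 0, P_y = -14.50 kip, Q_y = 71.26 kip

Resultant of the distributed load: 3.42 × 4.9 = 16.758 kip at 9.35 ft from P.
Taking moments about P: Q_y·8.9 − 25·11.3 − (3.42·4.9)·9.35 − 15·13 = 0 → Q_y = 634.1873/8.9 = 71.257 ≈ 71.26 kip.
ΣF_y = 0: P_y + 71.257 − 25 − 3.42·4.9 − 15 = 0 → P_y = -14.50 kip.
ΣF_x = 0: no horizontal applied forces, so P_x = 0.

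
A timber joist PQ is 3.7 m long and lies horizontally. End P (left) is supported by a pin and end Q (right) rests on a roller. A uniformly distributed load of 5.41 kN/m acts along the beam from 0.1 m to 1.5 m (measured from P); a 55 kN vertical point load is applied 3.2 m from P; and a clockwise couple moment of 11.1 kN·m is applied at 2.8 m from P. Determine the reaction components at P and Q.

P_x = 0, P_y = 10.37 kN, Q_y = 52.21 kN

Resultant of the distributed load: 5.41 × 1.4 = 7.574 kN at 0.8 m from P.
Moments about P: Q_y·3.7 − (5.41·1.4)·0.8 − 55·3.2 − 11.1 = 0 → Q_y = 193.1592/3.7 = 52.2052 ≈ 52.21 kN.
ΣF_y = 0: P_y + 52.2052 − 5.41·1.4 − 55 = 0 → P_y = 10.37 kN.
ΣF_x = 0: no horizontal applied forces, so P_x = 0.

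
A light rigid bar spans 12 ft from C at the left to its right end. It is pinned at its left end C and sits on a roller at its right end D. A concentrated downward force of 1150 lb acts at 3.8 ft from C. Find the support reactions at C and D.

C_x = 0, C_y = 785.8 lb, D_y = 364.2 lb

Moments about C: D_y·12 − 1150·3.8 = 0 → D_y = 4370/12 = 364.167 ≈ 364.2 lb.
ΣF_y = 0: C_y + 364.167 − 1150 = 0 → C_y = 785.8 lb.
ΣF_x = 0: no horizontal applied forces, so C_x = 0.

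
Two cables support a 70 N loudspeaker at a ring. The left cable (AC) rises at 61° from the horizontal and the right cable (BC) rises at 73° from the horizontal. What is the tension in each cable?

ΣF_x = 0: −T_AC·cos61° + T_BC·cos73° = 0 → T_BC = 1.6582·T_AC.
ΣF_y = 0: T_AC·sin61° + T_BC·sin73° = 70.
Substitute: T_AC·(0.87462 + 1.6582·0.956305) = 70 → T_AC = 28.4511 ≈ 28.45 N.
Then T_BC = 1.6582 × 28.4511 = 47.18 N.

T_AC = 28.45 N, T_BC = 47.18 N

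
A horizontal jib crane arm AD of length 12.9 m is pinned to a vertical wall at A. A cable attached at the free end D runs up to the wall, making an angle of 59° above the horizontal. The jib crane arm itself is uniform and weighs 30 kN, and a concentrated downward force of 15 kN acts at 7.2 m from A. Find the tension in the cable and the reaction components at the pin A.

ΣM about A: T·sin59°·12.9 − 30·6.45 − 15·7.2 = 0 → T = 301.5/(12.9·0.857167) = 27.2667 ≈ 27.27 kN.
ΣF_x = 0: A_x − T·cos59° = 0 → A_x = 27.2667 × 0.515038 = 14.04 kN.
ΣF_y = 0: A_y + T·sin59° − 30 − 15 = 0 → A_y = 45 − 27.2667 × 0.857167 = 21.63 kN.

T = 27.27 kN, A_x = 14.04 kN, A_y = 21.63 kN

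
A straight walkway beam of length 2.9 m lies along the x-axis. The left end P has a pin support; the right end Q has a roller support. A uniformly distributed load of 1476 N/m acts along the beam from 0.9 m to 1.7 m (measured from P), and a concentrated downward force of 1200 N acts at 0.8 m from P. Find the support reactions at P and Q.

P_x = 0, P_y = 1520 N, Q_y = 860.4 N

Resultant of the distributed load: 1476 × 0.8 = 1180.8 N at 1.3 m from P.
ΣM about P: Q_y·2.9 − (1476·0.8)·1.3 − 1200·0.8 = 0 → Q_y = 2495.04/2.9 = 860.359 ≈ 860.4 N.
ΣF_y = 0: P_y + 860.359 − 1476·0.8 − 1200 = 0 → P_y = 1520 N.
ΣF_x = 0: no horizontal applied forces, so P_x = 0.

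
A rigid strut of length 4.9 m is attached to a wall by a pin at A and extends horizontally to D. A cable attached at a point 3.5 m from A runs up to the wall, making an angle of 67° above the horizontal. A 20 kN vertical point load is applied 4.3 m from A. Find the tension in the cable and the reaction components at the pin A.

ΣM about A: T·sin67°·3.5 − 20·4.3 = 0 → T = 86/(3.5·0.920505) = 26.6934 ≈ 26.69 kN.
ΣF_x = 0: A_x − T·cos67° = 0 → A_x = 26.6934 × 0.390731 = 10.43 kN.
ΣF_y = 0: A_y + T·sin67° − 20 = 0 → A_y = 20 − 26.6934 × 0.920505 = -4.571 kN.

T = 26.69 kN, A_x = 10.43 kN, A_y = -4.571 kN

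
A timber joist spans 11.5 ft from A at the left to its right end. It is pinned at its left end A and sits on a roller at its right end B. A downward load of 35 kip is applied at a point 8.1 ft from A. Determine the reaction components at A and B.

A_x = 0, A_y = 10.35 kip, B_y = 24.65 kip

Moments about A: B_y·11.5 − 35·8.1 = 0 → B_y = 283.5/11.5 = 24.6522 ≈ 24.65 kip.
ΣF_y = 0: A_y + 24.6522 − 35 = 0 → A_y = 10.35 kip.
ΣF_x = 0: no horizontal applied forces, so A_x = 0.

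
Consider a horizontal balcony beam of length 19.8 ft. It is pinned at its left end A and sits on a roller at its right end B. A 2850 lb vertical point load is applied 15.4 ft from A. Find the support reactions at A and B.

ΣM about A: B_y·19.8 − 2850·15.4 = 0 → B_y = 43890/19.8 = 2216.67 ≈ 2217 lb.
ΣF_y = 0: A_y + 2216.67 − 2850 = 0 → A_y = 633.3 lb.
ΣF_x = 0: no horizontal applied forces, so A_x = 0.

A_x = 0, A_y = 633.3 lb, B_y = 2217 lb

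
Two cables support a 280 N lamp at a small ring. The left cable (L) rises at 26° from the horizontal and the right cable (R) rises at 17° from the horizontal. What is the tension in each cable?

ΣF_x = 0: −T_L·cos26° + T_R·cos17° = 0 → T_R = 0.939862·T_L.
ΣF_y = 0: T_L·sin26° + T_R·sin17° = 280.
Substitute: T_L·(0.438371 + 0.939862·0.292372) = 280 → T_L = 392.619 ≈ 392.6 N.
Then T_R = 0.939862 × 392.619 = 369.0 N.

T_L = 392.6 N, T_R = 369.0 N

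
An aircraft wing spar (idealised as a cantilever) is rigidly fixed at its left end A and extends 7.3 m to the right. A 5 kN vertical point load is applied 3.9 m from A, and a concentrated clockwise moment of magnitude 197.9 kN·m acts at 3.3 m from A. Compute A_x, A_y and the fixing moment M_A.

ΣF_x = 0: A_x = 0.
ΣF_y = 0: A_y − 5 = 0 → A_y = 5.000 kN.
ΣM about A: M_A − 5·3.9 − 197.9 = 0 → M_A = 217.4 kN·m.

A_x = 0, A_y = 5.000 kN, M_A = 217.4 kN·m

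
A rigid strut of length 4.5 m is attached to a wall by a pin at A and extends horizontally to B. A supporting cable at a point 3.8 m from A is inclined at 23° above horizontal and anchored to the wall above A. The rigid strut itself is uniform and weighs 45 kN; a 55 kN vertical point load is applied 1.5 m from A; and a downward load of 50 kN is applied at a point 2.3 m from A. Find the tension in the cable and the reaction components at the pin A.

T = 201.2 kN, A_x = 185.2 kN, A_y = 71.38 kN

ΣM about A: T·sin23°·3.8 − 45·2.25 − 55·1.5 − 50·2.3 = 0 → T = 298.75/(3.8·0.390731) = 201.209 ≈ 201.2 kN.
ΣF_x = 0: A_x − T·cos23° = 0 → A_x = 201.209 × 0.920505 = 185.2 kN.
ΣF_y = 0: A_y + T·sin23° − 45 − 55 − 50 = 0 → A_y = 150 − 201.209 × 0.390731 = 71.38 kN.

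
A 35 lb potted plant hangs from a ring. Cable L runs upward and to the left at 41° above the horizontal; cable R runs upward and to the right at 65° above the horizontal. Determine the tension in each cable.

T_L = 15.39 lb, T_R = 27.48 lb

ΣF_x = 0: −T_L·cos41° + T_R·cos65° = 0 → T_R = 1.7858·T_L.
ΣF_y = 0: T_L·sin41° + T_R·sin65° = 35.
Substitute: T_L·(0.656059 + 1.7858·0.906308) = 35 → T_L = 15.3877 ≈ 15.39 lb.
Then T_R = 1.7858 × 15.3877 = 27.48 lb.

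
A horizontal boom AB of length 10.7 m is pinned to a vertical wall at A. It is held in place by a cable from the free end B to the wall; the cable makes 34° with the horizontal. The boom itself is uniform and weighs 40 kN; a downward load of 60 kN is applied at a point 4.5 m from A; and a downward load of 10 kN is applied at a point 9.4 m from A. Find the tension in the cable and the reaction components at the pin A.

T = 96.60 kN, A_x = 80.09 kN, A_y = 55.98 kN

ΣM about A: T·sin34°·10.7 − 40·5.35 − 60·4.5 − 10·9.4 = 0 → T = 578/(10.7·0.559193) = 96.6012 ≈ 96.60 kN.
ΣF_x = 0: A_x − T·cos34° = 0 → A_x = 96.6012 × 0.829038 = 80.09 kN.
ΣF_y = 0: A_y + T·sin34° − 40 − 60 − 10 = 0 → A_y = 110 − 96.6012 × 0.559193 = 55.98 kN.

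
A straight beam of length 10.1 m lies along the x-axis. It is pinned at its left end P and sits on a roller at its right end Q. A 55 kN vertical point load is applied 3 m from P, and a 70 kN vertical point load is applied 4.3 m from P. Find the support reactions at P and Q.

Moments about P: Q_y·10.1 − 55·3 − 70·4.3 = 0 → Q_y = 466/10.1 = 46.1386 ≈ 46.14 kN.
ΣF_y = 0: P_y + 46.1386 − 55 − 70 = 0 → P_y = 78.86 kN.
ΣF_x = 0: no horizontal applied forces, so P_x = 0.

P_x = 0, P_y = 78.86 kN, Q_y = 46.14 kN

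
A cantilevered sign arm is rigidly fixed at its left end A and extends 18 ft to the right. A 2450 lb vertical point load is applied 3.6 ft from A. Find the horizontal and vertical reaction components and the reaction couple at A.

A_x = 0, A_y = 2450 lb, M_A = 8820 lb·ft

ΣF_x = 0: A_x = 0.
ΣF_y = 0: A_y − 2450 = 0 → A_y = 2450 lb.
ΣM about A: M_A − 2450·3.6 = 0 → M_A = 8820 lb·ft.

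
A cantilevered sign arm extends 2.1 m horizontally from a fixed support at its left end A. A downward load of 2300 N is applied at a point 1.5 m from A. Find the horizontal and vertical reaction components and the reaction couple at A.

ΣF_x = 0: A_x = 0.
ΣF_y = 0: A_y − 2300 = 0 → A_y = 2300 N.
ΣM about A: M_A − 2300·1.5 = 0 → M_A = 3450 N·m.

A_x = 0, A_y = 2300 N, M_A = 3450 N·m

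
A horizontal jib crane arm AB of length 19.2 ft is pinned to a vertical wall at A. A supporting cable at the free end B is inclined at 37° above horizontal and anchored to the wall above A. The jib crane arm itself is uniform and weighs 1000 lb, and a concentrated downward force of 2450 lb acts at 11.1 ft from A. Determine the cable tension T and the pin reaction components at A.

ΣM about A: T·sin37°·19.2 − 1000·9.6 − 2450·11.1 = 0 → T = 36795/(19.2·0.601815) = 3184.38 ≈ 3184 lb.
ΣF_x = 0: A_x − T·cos37° = 0 → A_x = 3184.38 × 0.798636 = 2543 lb.
ΣF_y = 0: A_y + T·sin37° − 1000 − 2450 = 0 → A_y = 3450 − 3184.38 × 0.601815 = 1534 lb.

T = 3184 lb, A_x = 2543 lb, A_y = 1534 lb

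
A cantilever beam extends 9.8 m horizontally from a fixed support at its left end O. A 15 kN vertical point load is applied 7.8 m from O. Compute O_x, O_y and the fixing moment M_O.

ΣF_x = 0: O_x = 0.
ΣF_y = 0: O_y − 15 = 0 → O_y = 15.00 kN.
ΣM about O: M_O − 15·7.8 = 0 → M_O = 117.0 kN·m.

O_x = 0, O_y = 15.00 kN, M_O = 117.0 kN·m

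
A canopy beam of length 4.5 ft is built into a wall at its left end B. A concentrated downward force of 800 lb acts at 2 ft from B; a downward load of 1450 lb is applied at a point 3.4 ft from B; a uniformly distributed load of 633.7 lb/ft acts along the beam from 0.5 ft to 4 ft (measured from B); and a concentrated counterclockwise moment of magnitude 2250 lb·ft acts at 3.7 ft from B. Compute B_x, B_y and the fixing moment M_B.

B_x = 0, B_y = 4468 lb, M_B = 9270 lb·ft

Resultant of the distributed load: 633.7 × 3.5 = 2217.95 lb at 2.25 ft from B.
ΣF_x = 0: B_x = 0.
ΣF_y = 0: B_y − 800 − 1450 − 633.7·3.5 = 0 → B_y = 4468 lb.
ΣM about B: M_B − 800·2 − 1450·3.4 − (633.7·3.5)·2.25 + 2250 = 0 → M_B = 9270 lb·ft.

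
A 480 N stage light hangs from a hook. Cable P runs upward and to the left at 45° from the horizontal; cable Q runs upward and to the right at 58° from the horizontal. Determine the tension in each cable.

T_P = 261.1 N, T_Q = 348.3 N

ΣF_x = 0: −T_P·cos45° + T_Q·cos58° = 0 → T_Q = 1.33437·T_P.
ΣF_y = 0: T_P·sin45° + T_Q·sin58° = 480.
Substitute: T_P·(0.707107 + 1.33437·0.848048) = 480 → T_P = 261.052 ≈ 261.1 N.
Then T_Q = 1.33437 × 261.052 = 348.3 N.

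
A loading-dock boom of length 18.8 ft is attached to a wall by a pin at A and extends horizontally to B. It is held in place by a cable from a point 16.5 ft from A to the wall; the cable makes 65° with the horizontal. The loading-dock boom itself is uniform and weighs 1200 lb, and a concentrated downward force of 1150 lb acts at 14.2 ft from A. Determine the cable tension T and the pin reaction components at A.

T = 1846 lb, A_x = 780.3 lb, A_y = 676.7 lb

ΣM about A: T·sin65°·16.5 − 1200·9.4 − 1150·14.2 = 0 → T = 27610/(16.5·0.906308) = 1846.32 ≈ 1846 lb.
ΣF_x = 0: A_x − T·cos65° = 0 → A_x = 1846.32 × 0.422618 = 780.3 lb.
ΣF_y = 0: A_y + T·sin65° − 1200 − 1150 = 0 → A_y = 2350 − 1846.32 × 0.906308 = 676.7 lb.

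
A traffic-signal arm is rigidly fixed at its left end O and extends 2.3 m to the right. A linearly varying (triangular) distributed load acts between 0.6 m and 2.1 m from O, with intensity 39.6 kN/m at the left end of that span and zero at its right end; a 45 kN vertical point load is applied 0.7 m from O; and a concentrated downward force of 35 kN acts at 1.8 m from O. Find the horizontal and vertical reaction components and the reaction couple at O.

O_x = 0, O_y = 109.7 kN, M_O = 127.2 kN·m

Resultant of the triangular load: ½ × 39.6 × 1.5 = 29.7 kN, acting at 1.1 m from O (one-third of the span from the peak).
ΣF_x = 0: O_x = 0.
ΣF_y = 0: O_y − ½·39.6·1.5 − 45 − 35 = 0 → O_y = 109.7 kN.
ΣM about O: M_O − (½·39.6·1.5)·1.1 − 45·0.7 − 35·1.8 = 0 → M_O = 127.2 kN·m.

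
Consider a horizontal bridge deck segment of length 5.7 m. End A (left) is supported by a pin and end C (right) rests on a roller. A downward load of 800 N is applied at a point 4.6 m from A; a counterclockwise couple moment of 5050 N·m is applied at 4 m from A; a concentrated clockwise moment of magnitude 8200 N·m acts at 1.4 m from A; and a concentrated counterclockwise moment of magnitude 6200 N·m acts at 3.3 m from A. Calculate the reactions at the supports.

Moments about A: C_y·5.7 − 800·4.6 + 5050 − 8200 + 6200 = 0 → C_y = 630/5.7 = 110.526 ≈ 110.5 N.
ΣF_y = 0: A_y + 110.526 − 800 = 0 → A_y = 689.5 N.
ΣF_x = 0: no horizontal applied forces, so A_x = 0.

A_x = 0, A_y = 689.5 N, C_y = 110.5 N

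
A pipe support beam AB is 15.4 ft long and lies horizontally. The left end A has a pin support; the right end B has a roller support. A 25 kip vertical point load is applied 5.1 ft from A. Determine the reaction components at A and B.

A_x = 0, A_y = 16.72 kip, B_y = 8.279 kip

ΣM about A: B_y·15.4 − 25·5.1 = 0 → B_y = 127.5/15.4 = 8.27922 ≈ 8.279 kip.
ΣF_y = 0: A_y + 8.27922 − 25 = 0 → A_y = 16.72 kip.
ΣF_x = 0: no horizontal applied forces, so A_x = 0.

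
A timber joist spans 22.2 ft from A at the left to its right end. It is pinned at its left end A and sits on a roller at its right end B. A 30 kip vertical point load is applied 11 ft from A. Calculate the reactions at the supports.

Taking moments about A: B_y·22.2 − 30·11 = 0 → B_y = 330/22.2 = 14.8649 ≈ 14.86 kip.
ΣF_y = 0: A_y + 14.8649 − 30 = 0 → A_y = 15.14 kip.
ΣF_x = 0: no horizontal applied forces, so A_x = 0.

A_x = 0, A_y = 15.14 kip, B_y = 14.86 kip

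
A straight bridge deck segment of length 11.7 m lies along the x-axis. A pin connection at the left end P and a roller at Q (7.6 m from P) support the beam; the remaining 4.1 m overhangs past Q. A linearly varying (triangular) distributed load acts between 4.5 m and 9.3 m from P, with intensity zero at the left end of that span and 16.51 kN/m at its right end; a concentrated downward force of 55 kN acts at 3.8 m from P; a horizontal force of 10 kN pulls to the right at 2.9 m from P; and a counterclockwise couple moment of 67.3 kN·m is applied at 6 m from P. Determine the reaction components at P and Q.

P_x = -10.00 kN, P_y = 35.83 kN, Q_y = 58.79 kN

Resultant of the triangular load: ½ × 16.51 × 4.8 = 39.624 kN, acting at 7.7 m from P (one-third of the span from the peak).
Taking moments about P: Q_y·7.6 − (½·16.51·4.8)·7.7 − 55·3.8 + 67.3 = 0 → Q_y = 446.8048/7.6 = 58.7901 ≈ 58.79 kN.
ΣF_y = 0: P_y + 58.7901 − ½·16.51·4.8 − 55 = 0 → P_y = 35.83 kN.
ΣF_x = 0: P_x + 10 = 0 → P_x = -10.00 kN.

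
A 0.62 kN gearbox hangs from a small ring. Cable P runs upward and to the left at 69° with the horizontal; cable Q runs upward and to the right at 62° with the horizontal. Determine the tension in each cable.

T_P = 0.3857 kN, T_Q = 0.2944 kN

ΣF_x = 0: −T_P·cos69° + T_Q·cos62° = 0 → T_Q = 0.763343·T_P.
ΣF_y = 0: T_P·sin69° + T_Q·sin62° = 0.62.
Substitute: T_P·(0.93358 + 0.763343·0.882948) = 0.62 → T_P = 0.385675 ≈ 0.3857 kN.
Then T_Q = 0.763343 × 0.385675 = 0.2944 kN.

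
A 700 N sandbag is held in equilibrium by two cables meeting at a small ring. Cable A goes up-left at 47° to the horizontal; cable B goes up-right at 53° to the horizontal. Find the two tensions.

ΣF_x = 0: −T_A·cos47° + T_B·cos53° = 0 → T_B = 1.13324·T_A.
ΣF_y = 0: T_A·sin47° + T_B·sin53° = 700.
Substitute: T_A·(0.731354 + 1.13324·0.798636) = 700 → T_A = 427.768 ≈ 427.8 N.
Then T_B = 1.13324 × 427.768 = 484.8 N.

T_A = 427.8 N, T_B = 484.8 N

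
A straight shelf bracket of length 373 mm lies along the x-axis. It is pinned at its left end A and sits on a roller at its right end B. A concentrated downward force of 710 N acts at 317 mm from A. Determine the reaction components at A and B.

A_x = 0, A_y = 106.6 N, B_y = 603.4 N

Moments about A: B_y·373 − 710·317 = 0 → B_y = 225070/373 = 603.405 ≈ 603.4 N.
ΣF_y = 0: A_y + 603.405 − 710 = 0 → A_y = 106.6 N.
ΣF_x = 0: no horizontal applied forces, so A_x = 0.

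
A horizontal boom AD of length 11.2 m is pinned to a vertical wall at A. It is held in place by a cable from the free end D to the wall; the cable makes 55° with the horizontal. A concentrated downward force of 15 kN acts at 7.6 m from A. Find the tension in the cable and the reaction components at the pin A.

ΣM about A: T·sin55°·11.2 − 15·7.6 = 0 → T = 114/(11.2·0.819152) = 12.4257 ≈ 12.43 kN.
ΣF_x = 0: A_x − T·cos55° = 0 → A_x = 12.4257 × 0.573576 = 7.127 kN.
ΣF_y = 0: A_y + T·sin55° − 15 = 0 → A_y = 15 − 12.4257 × 0.819152 = 4.821 kN.

T = 12.43 kN, A_x = 7.127 kN, A_y = 4.821 kN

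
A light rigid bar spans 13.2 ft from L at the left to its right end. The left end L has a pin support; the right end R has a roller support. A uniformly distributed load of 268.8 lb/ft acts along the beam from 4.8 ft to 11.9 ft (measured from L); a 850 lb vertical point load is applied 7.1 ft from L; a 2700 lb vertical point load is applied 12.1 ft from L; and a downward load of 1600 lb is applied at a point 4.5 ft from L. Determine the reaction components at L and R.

Resultant of the distributed load: 268.8 × 7.1 = 1908.48 lb at 8.35 ft from L.
Taking moments about L: R_y·13.2 − (268.8·7.1)·8.35 − 850·7.1 − 2700·12.1 − 1600·4.5 = 0 → R_y = 61840.808/13.2 = 4684.91 ≈ 4685 lb.
ΣF_y = 0: L_y + 4684.91 − 268.8·7.1 − 850 − 2700 − 1600 = 0 → L_y = 2374 lb.
ΣF_x = 0: no horizontal applied forces, so L_x = 0.

L_x = 0, L_y = 2374 lb, R_y = 4685 lb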